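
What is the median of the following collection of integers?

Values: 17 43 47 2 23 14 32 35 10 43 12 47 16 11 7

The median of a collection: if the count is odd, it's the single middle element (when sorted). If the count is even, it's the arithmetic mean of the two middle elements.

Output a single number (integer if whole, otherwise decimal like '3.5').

Step 1: insert 17 -> lo=[17] (size 1, max 17) hi=[] (size 0) -> median=17
Step 2: insert 43 -> lo=[17] (size 1, max 17) hi=[43] (size 1, min 43) -> median=30
Step 3: insert 47 -> lo=[17, 43] (size 2, max 43) hi=[47] (size 1, min 47) -> median=43
Step 4: insert 2 -> lo=[2, 17] (size 2, max 17) hi=[43, 47] (size 2, min 43) -> median=30
Step 5: insert 23 -> lo=[2, 17, 23] (size 3, max 23) hi=[43, 47] (size 2, min 43) -> median=23
Step 6: insert 14 -> lo=[2, 14, 17] (size 3, max 17) hi=[23, 43, 47] (size 3, min 23) -> median=20
Step 7: insert 32 -> lo=[2, 14, 17, 23] (size 4, max 23) hi=[32, 43, 47] (size 3, min 32) -> median=23
Step 8: insert 35 -> lo=[2, 14, 17, 23] (size 4, max 23) hi=[32, 35, 43, 47] (size 4, min 32) -> median=27.5
Step 9: insert 10 -> lo=[2, 10, 14, 17, 23] (size 5, max 23) hi=[32, 35, 43, 47] (size 4, min 32) -> median=23
Step 10: insert 43 -> lo=[2, 10, 14, 17, 23] (size 5, max 23) hi=[32, 35, 43, 43, 47] (size 5, min 32) -> median=27.5
Step 11: insert 12 -> lo=[2, 10, 12, 14, 17, 23] (size 6, max 23) hi=[32, 35, 43, 43, 47] (size 5, min 32) -> median=23
Step 12: insert 47 -> lo=[2, 10, 12, 14, 17, 23] (size 6, max 23) hi=[32, 35, 43, 43, 47, 47] (size 6, min 32) -> median=27.5
Step 13: insert 16 -> lo=[2, 10, 12, 14, 16, 17, 23] (size 7, max 23) hi=[32, 35, 43, 43, 47, 47] (size 6, min 32) -> median=23
Step 14: insert 11 -> lo=[2, 10, 11, 12, 14, 16, 17] (size 7, max 17) hi=[23, 32, 35, 43, 43, 47, 47] (size 7, min 23) -> median=20
Step 15: insert 7 -> lo=[2, 7, 10, 11, 12, 14, 16, 17] (size 8, max 17) hi=[23, 32, 35, 43, 43, 47, 47] (size 7, min 23) -> median=17

Answer: 17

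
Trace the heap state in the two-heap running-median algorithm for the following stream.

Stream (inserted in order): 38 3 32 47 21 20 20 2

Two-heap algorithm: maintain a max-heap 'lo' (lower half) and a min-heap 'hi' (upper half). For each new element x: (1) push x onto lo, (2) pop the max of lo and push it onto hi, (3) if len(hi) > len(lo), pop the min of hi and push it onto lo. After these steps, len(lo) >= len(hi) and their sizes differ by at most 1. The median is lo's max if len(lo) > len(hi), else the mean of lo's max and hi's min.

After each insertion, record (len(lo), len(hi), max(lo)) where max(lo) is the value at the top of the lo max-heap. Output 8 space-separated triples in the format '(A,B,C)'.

Step 1: insert 38 -> lo=[38] hi=[] -> (len(lo)=1, len(hi)=0, max(lo)=38)
Step 2: insert 3 -> lo=[3] hi=[38] -> (len(lo)=1, len(hi)=1, max(lo)=3)
Step 3: insert 32 -> lo=[3, 32] hi=[38] -> (len(lo)=2, len(hi)=1, max(lo)=32)
Step 4: insert 47 -> lo=[3, 32] hi=[38, 47] -> (len(lo)=2, len(hi)=2, max(lo)=32)
Step 5: insert 21 -> lo=[3, 21, 32] hi=[38, 47] -> (len(lo)=3, len(hi)=2, max(lo)=32)
Step 6: insert 20 -> lo=[3, 20, 21] hi=[32, 38, 47] -> (len(lo)=3, len(hi)=3, max(lo)=21)
Step 7: insert 20 -> lo=[3, 20, 20, 21] hi=[32, 38, 47] -> (len(lo)=4, len(hi)=3, max(lo)=21)
Step 8: insert 2 -> lo=[2, 3, 20, 20] hi=[21, 32, 38, 47] -> (len(lo)=4, len(hi)=4, max(lo)=20)

Answer: (1,0,38) (1,1,3) (2,1,32) (2,2,32) (3,2,32) (3,3,21) (4,3,21) (4,4,20)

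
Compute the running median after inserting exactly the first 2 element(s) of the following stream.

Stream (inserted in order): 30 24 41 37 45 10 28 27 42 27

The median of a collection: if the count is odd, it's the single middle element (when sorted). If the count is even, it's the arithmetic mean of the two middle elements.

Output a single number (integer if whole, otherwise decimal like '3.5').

Step 1: insert 30 -> lo=[30] (size 1, max 30) hi=[] (size 0) -> median=30
Step 2: insert 24 -> lo=[24] (size 1, max 24) hi=[30] (size 1, min 30) -> median=27

Answer: 27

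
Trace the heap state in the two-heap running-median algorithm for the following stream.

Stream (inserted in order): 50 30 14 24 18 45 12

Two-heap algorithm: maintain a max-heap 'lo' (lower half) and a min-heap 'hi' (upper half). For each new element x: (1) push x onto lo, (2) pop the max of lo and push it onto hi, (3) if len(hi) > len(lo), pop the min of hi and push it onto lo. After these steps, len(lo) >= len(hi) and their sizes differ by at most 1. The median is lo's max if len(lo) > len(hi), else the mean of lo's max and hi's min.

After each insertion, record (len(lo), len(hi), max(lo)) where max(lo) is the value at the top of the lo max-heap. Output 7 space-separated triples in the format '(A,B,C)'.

Answer: (1,0,50) (1,1,30) (2,1,30) (2,2,24) (3,2,24) (3,3,24) (4,3,24)

Derivation:
Step 1: insert 50 -> lo=[50] hi=[] -> (len(lo)=1, len(hi)=0, max(lo)=50)
Step 2: insert 30 -> lo=[30] hi=[50] -> (len(lo)=1, len(hi)=1, max(lo)=30)
Step 3: insert 14 -> lo=[14, 30] hi=[50] -> (len(lo)=2, len(hi)=1, max(lo)=30)
Step 4: insert 24 -> lo=[14, 24] hi=[30, 50] -> (len(lo)=2, len(hi)=2, max(lo)=24)
Step 5: insert 18 -> lo=[14, 18, 24] hi=[30, 50] -> (len(lo)=3, len(hi)=2, max(lo)=24)
Step 6: insert 45 -> lo=[14, 18, 24] hi=[30, 45, 50] -> (len(lo)=3, len(hi)=3, max(lo)=24)
Step 7: insert 12 -> lo=[12, 14, 18, 24] hi=[30, 45, 50] -> (len(lo)=4, len(hi)=3, max(lo)=24)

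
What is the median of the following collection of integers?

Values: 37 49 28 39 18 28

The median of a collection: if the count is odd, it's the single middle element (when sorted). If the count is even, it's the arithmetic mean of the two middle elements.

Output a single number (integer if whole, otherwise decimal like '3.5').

Answer: 32.5

Derivation:
Step 1: insert 37 -> lo=[37] (size 1, max 37) hi=[] (size 0) -> median=37
Step 2: insert 49 -> lo=[37] (size 1, max 37) hi=[49] (size 1, min 49) -> median=43
Step 3: insert 28 -> lo=[28, 37] (size 2, max 37) hi=[49] (size 1, min 49) -> median=37
Step 4: insert 39 -> lo=[28, 37] (size 2, max 37) hi=[39, 49] (size 2, min 39) -> median=38
Step 5: insert 18 -> lo=[18, 28, 37] (size 3, max 37) hi=[39, 49] (size 2, min 39) -> median=37
Step 6: insert 28 -> lo=[18, 28, 28] (size 3, max 28) hi=[37, 39, 49] (size 3, min 37) -> median=32.5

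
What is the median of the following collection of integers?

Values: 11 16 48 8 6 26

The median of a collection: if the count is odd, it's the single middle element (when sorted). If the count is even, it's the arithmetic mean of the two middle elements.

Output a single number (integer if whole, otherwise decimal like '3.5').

Answer: 13.5

Derivation:
Step 1: insert 11 -> lo=[11] (size 1, max 11) hi=[] (size 0) -> median=11
Step 2: insert 16 -> lo=[11] (size 1, max 11) hi=[16] (size 1, min 16) -> median=13.5
Step 3: insert 48 -> lo=[11, 16] (size 2, max 16) hi=[48] (size 1, min 48) -> median=16
Step 4: insert 8 -> lo=[8, 11] (size 2, max 11) hi=[16, 48] (size 2, min 16) -> median=13.5
Step 5: insert 6 -> lo=[6, 8, 11] (size 3, max 11) hi=[16, 48] (size 2, min 16) -> median=11
Step 6: insert 26 -> lo=[6, 8, 11] (size 3, max 11) hi=[16, 26, 48] (size 3, min 16) -> median=13.5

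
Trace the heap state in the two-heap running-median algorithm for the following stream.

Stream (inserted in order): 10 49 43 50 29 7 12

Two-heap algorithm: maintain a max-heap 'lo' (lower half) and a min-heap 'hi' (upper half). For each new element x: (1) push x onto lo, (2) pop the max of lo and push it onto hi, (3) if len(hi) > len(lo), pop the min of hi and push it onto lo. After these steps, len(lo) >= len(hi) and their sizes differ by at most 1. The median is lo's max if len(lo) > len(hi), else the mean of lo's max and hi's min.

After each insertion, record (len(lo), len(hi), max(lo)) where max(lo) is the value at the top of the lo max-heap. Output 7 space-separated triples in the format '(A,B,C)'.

Answer: (1,0,10) (1,1,10) (2,1,43) (2,2,43) (3,2,43) (3,3,29) (4,3,29)

Derivation:
Step 1: insert 10 -> lo=[10] hi=[] -> (len(lo)=1, len(hi)=0, max(lo)=10)
Step 2: insert 49 -> lo=[10] hi=[49] -> (len(lo)=1, len(hi)=1, max(lo)=10)
Step 3: insert 43 -> lo=[10, 43] hi=[49] -> (len(lo)=2, len(hi)=1, max(lo)=43)
Step 4: insert 50 -> lo=[10, 43] hi=[49, 50] -> (len(lo)=2, len(hi)=2, max(lo)=43)
Step 5: insert 29 -> lo=[10, 29, 43] hi=[49, 50] -> (len(lo)=3, len(hi)=2, max(lo)=43)
Step 6: insert 7 -> lo=[7, 10, 29] hi=[43, 49, 50] -> (len(lo)=3, len(hi)=3, max(lo)=29)
Step 7: insert 12 -> lo=[7, 10, 12, 29] hi=[43, 49, 50] -> (len(lo)=4, len(hi)=3, max(lo)=29)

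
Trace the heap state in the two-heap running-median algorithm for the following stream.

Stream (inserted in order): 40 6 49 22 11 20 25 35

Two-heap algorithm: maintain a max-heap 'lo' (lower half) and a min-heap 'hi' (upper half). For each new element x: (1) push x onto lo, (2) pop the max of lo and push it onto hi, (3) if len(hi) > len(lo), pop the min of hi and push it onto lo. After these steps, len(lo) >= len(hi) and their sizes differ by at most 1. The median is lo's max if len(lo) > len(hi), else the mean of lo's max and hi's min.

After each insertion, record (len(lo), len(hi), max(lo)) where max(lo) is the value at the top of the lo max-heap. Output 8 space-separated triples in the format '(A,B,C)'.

Answer: (1,0,40) (1,1,6) (2,1,40) (2,2,22) (3,2,22) (3,3,20) (4,3,22) (4,4,22)

Derivation:
Step 1: insert 40 -> lo=[40] hi=[] -> (len(lo)=1, len(hi)=0, max(lo)=40)
Step 2: insert 6 -> lo=[6] hi=[40] -> (len(lo)=1, len(hi)=1, max(lo)=6)
Step 3: insert 49 -> lo=[6, 40] hi=[49] -> (len(lo)=2, len(hi)=1, max(lo)=40)
Step 4: insert 22 -> lo=[6, 22] hi=[40, 49] -> (len(lo)=2, len(hi)=2, max(lo)=22)
Step 5: insert 11 -> lo=[6, 11, 22] hi=[40, 49] -> (len(lo)=3, len(hi)=2, max(lo)=22)
Step 6: insert 20 -> lo=[6, 11, 20] hi=[22, 40, 49] -> (len(lo)=3, len(hi)=3, max(lo)=20)
Step 7: insert 25 -> lo=[6, 11, 20, 22] hi=[25, 40, 49] -> (len(lo)=4, len(hi)=3, max(lo)=22)
Step 8: insert 35 -> lo=[6, 11, 20, 22] hi=[25, 35, 40, 49] -> (len(lo)=4, len(hi)=4, max(lo)=22)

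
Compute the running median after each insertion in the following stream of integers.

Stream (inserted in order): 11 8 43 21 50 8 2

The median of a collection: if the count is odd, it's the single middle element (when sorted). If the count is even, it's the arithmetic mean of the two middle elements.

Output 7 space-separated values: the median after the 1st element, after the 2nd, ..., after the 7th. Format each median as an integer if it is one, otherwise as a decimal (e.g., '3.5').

Answer: 11 9.5 11 16 21 16 11

Derivation:
Step 1: insert 11 -> lo=[11] (size 1, max 11) hi=[] (size 0) -> median=11
Step 2: insert 8 -> lo=[8] (size 1, max 8) hi=[11] (size 1, min 11) -> median=9.5
Step 3: insert 43 -> lo=[8, 11] (size 2, max 11) hi=[43] (size 1, min 43) -> median=11
Step 4: insert 21 -> lo=[8, 11] (size 2, max 11) hi=[21, 43] (size 2, min 21) -> median=16
Step 5: insert 50 -> lo=[8, 11, 21] (size 3, max 21) hi=[43, 50] (size 2, min 43) -> median=21
Step 6: insert 8 -> lo=[8, 8, 11] (size 3, max 11) hi=[21, 43, 50] (size 3, min 21) -> median=16
Step 7: insert 2 -> lo=[2, 8, 8, 11] (size 4, max 11) hi=[21, 43, 50] (size 3, min 21) -> median=11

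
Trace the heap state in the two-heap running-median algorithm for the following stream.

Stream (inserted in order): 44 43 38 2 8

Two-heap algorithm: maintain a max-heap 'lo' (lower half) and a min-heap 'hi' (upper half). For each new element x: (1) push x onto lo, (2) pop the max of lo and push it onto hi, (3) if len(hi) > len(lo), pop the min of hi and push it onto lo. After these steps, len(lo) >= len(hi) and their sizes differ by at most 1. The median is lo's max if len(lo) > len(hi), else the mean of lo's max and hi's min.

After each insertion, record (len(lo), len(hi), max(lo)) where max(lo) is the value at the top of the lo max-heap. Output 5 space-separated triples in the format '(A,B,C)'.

Answer: (1,0,44) (1,1,43) (2,1,43) (2,2,38) (3,2,38)

Derivation:
Step 1: insert 44 -> lo=[44] hi=[] -> (len(lo)=1, len(hi)=0, max(lo)=44)
Step 2: insert 43 -> lo=[43] hi=[44] -> (len(lo)=1, len(hi)=1, max(lo)=43)
Step 3: insert 38 -> lo=[38, 43] hi=[44] -> (len(lo)=2, len(hi)=1, max(lo)=43)
Step 4: insert 2 -> lo=[2, 38] hi=[43, 44] -> (len(lo)=2, len(hi)=2, max(lo)=38)
Step 5: insert 8 -> lo=[2, 8, 38] hi=[43, 44] -> (len(lo)=3, len(hi)=2, max(lo)=38)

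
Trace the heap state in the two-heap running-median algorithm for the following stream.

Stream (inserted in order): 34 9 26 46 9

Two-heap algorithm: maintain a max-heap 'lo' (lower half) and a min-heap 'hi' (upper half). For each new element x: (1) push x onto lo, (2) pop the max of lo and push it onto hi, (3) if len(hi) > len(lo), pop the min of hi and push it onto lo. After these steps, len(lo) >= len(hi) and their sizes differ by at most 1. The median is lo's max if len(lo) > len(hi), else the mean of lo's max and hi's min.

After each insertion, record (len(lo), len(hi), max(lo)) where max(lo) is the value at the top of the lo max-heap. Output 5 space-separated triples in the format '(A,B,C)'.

Answer: (1,0,34) (1,1,9) (2,1,26) (2,2,26) (3,2,26)

Derivation:
Step 1: insert 34 -> lo=[34] hi=[] -> (len(lo)=1, len(hi)=0, max(lo)=34)
Step 2: insert 9 -> lo=[9] hi=[34] -> (len(lo)=1, len(hi)=1, max(lo)=9)
Step 3: insert 26 -> lo=[9, 26] hi=[34] -> (len(lo)=2, len(hi)=1, max(lo)=26)
Step 4: insert 46 -> lo=[9, 26] hi=[34, 46] -> (len(lo)=2, len(hi)=2, max(lo)=26)
Step 5: insert 9 -> lo=[9, 9, 26] hi=[34, 46] -> (len(lo)=3, len(hi)=2, max(lo)=26)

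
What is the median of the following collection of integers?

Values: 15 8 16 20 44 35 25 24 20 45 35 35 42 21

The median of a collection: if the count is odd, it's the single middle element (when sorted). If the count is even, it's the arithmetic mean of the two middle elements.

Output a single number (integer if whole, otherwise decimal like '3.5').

Answer: 24.5

Derivation:
Step 1: insert 15 -> lo=[15] (size 1, max 15) hi=[] (size 0) -> median=15
Step 2: insert 8 -> lo=[8] (size 1, max 8) hi=[15] (size 1, min 15) -> median=11.5
Step 3: insert 16 -> lo=[8, 15] (size 2, max 15) hi=[16] (size 1, min 16) -> median=15
Step 4: insert 20 -> lo=[8, 15] (size 2, max 15) hi=[16, 20] (size 2, min 16) -> median=15.5
Step 5: insert 44 -> lo=[8, 15, 16] (size 3, max 16) hi=[20, 44] (size 2, min 20) -> median=16
Step 6: insert 35 -> lo=[8, 15, 16] (size 3, max 16) hi=[20, 35, 44] (size 3, min 20) -> median=18
Step 7: insert 25 -> lo=[8, 15, 16, 20] (size 4, max 20) hi=[25, 35, 44] (size 3, min 25) -> median=20
Step 8: insert 24 -> lo=[8, 15, 16, 20] (size 4, max 20) hi=[24, 25, 35, 44] (size 4, min 24) -> median=22
Step 9: insert 20 -> lo=[8, 15, 16, 20, 20] (size 5, max 20) hi=[24, 25, 35, 44] (size 4, min 24) -> median=20
Step 10: insert 45 -> lo=[8, 15, 16, 20, 20] (size 5, max 20) hi=[24, 25, 35, 44, 45] (size 5, min 24) -> median=22
Step 11: insert 35 -> lo=[8, 15, 16, 20, 20, 24] (size 6, max 24) hi=[25, 35, 35, 44, 45] (size 5, min 25) -> median=24
Step 12: insert 35 -> lo=[8, 15, 16, 20, 20, 24] (size 6, max 24) hi=[25, 35, 35, 35, 44, 45] (size 6, min 25) -> median=24.5
Step 13: insert 42 -> lo=[8, 15, 16, 20, 20, 24, 25] (size 7, max 25) hi=[35, 35, 35, 42, 44, 45] (size 6, min 35) -> median=25
Step 14: insert 21 -> lo=[8, 15, 16, 20, 20, 21, 24] (size 7, max 24) hi=[25, 35, 35, 35, 42, 44, 45] (size 7, min 25) -> median=24.5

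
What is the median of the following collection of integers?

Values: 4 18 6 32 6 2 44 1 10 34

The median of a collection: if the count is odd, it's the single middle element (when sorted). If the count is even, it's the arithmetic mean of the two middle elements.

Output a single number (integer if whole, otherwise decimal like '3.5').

Answer: 8

Derivation:
Step 1: insert 4 -> lo=[4] (size 1, max 4) hi=[] (size 0) -> median=4
Step 2: insert 18 -> lo=[4] (size 1, max 4) hi=[18] (size 1, min 18) -> median=11
Step 3: insert 6 -> lo=[4, 6] (size 2, max 6) hi=[18] (size 1, min 18) -> median=6
Step 4: insert 32 -> lo=[4, 6] (size 2, max 6) hi=[18, 32] (size 2, min 18) -> median=12
Step 5: insert 6 -> lo=[4, 6, 6] (size 3, max 6) hi=[18, 32] (size 2, min 18) -> median=6
Step 6: insert 2 -> lo=[2, 4, 6] (size 3, max 6) hi=[6, 18, 32] (size 3, min 6) -> median=6
Step 7: insert 44 -> lo=[2, 4, 6, 6] (size 4, max 6) hi=[18, 32, 44] (size 3, min 18) -> median=6
Step 8: insert 1 -> lo=[1, 2, 4, 6] (size 4, max 6) hi=[6, 18, 32, 44] (size 4, min 6) -> median=6
Step 9: insert 10 -> lo=[1, 2, 4, 6, 6] (size 5, max 6) hi=[10, 18, 32, 44] (size 4, min 10) -> median=6
Step 10: insert 34 -> lo=[1, 2, 4, 6, 6] (size 5, max 6) hi=[10, 18, 32, 34, 44] (size 5, min 10) -> median=8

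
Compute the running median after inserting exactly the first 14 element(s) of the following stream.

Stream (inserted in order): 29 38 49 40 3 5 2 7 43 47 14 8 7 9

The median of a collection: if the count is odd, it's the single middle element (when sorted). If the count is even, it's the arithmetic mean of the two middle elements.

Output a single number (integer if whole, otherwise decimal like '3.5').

Step 1: insert 29 -> lo=[29] (size 1, max 29) hi=[] (size 0) -> median=29
Step 2: insert 38 -> lo=[29] (size 1, max 29) hi=[38] (size 1, min 38) -> median=33.5
Step 3: insert 49 -> lo=[29, 38] (size 2, max 38) hi=[49] (size 1, min 49) -> median=38
Step 4: insert 40 -> lo=[29, 38] (size 2, max 38) hi=[40, 49] (size 2, min 40) -> median=39
Step 5: insert 3 -> lo=[3, 29, 38] (size 3, max 38) hi=[40, 49] (size 2, min 40) -> median=38
Step 6: insert 5 -> lo=[3, 5, 29] (size 3, max 29) hi=[38, 40, 49] (size 3, min 38) -> median=33.5
Step 7: insert 2 -> lo=[2, 3, 5, 29] (size 4, max 29) hi=[38, 40, 49] (size 3, min 38) -> median=29
Step 8: insert 7 -> lo=[2, 3, 5, 7] (size 4, max 7) hi=[29, 38, 40, 49] (size 4, min 29) -> median=18
Step 9: insert 43 -> lo=[2, 3, 5, 7, 29] (size 5, max 29) hi=[38, 40, 43, 49] (size 4, min 38) -> median=29
Step 10: insert 47 -> lo=[2, 3, 5, 7, 29] (size 5, max 29) hi=[38, 40, 43, 47, 49] (size 5, min 38) -> median=33.5
Step 11: insert 14 -> lo=[2, 3, 5, 7, 14, 29] (size 6, max 29) hi=[38, 40, 43, 47, 49] (size 5, min 38) -> median=29
Step 12: insert 8 -> lo=[2, 3, 5, 7, 8, 14] (size 6, max 14) hi=[29, 38, 40, 43, 47, 49] (size 6, min 29) -> median=21.5
Step 13: insert 7 -> lo=[2, 3, 5, 7, 7, 8, 14] (size 7, max 14) hi=[29, 38, 40, 43, 47, 49] (size 6, min 29) -> median=14
Step 14: insert 9 -> lo=[2, 3, 5, 7, 7, 8, 9] (size 7, max 9) hi=[14, 29, 38, 40, 43, 47, 49] (size 7, min 14) -> median=11.5

Answer: 11.5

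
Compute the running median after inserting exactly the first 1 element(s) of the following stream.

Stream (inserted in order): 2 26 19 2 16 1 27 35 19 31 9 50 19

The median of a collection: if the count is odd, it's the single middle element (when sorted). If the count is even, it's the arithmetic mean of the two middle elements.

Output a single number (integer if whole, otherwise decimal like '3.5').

Answer: 2

Derivation:
Step 1: insert 2 -> lo=[2] (size 1, max 2) hi=[] (size 0) -> median=2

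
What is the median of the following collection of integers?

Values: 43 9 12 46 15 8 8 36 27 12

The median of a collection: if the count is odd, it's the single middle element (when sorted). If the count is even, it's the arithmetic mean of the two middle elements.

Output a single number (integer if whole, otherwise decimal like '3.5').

Step 1: insert 43 -> lo=[43] (size 1, max 43) hi=[] (size 0) -> median=43
Step 2: insert 9 -> lo=[9] (size 1, max 9) hi=[43] (size 1, min 43) -> median=26
Step 3: insert 12 -> lo=[9, 12] (size 2, max 12) hi=[43] (size 1, min 43) -> median=12
Step 4: insert 46 -> lo=[9, 12] (size 2, max 12) hi=[43, 46] (size 2, min 43) -> median=27.5
Step 5: insert 15 -> lo=[9, 12, 15] (size 3, max 15) hi=[43, 46] (size 2, min 43) -> median=15
Step 6: insert 8 -> lo=[8, 9, 12] (size 3, max 12) hi=[15, 43, 46] (size 3, min 15) -> median=13.5
Step 7: insert 8 -> lo=[8, 8, 9, 12] (size 4, max 12) hi=[15, 43, 46] (size 3, min 15) -> median=12
Step 8: insert 36 -> lo=[8, 8, 9, 12] (size 4, max 12) hi=[15, 36, 43, 46] (size 4, min 15) -> median=13.5
Step 9: insert 27 -> lo=[8, 8, 9, 12, 15] (size 5, max 15) hi=[27, 36, 43, 46] (size 4, min 27) -> median=15
Step 10: insert 12 -> lo=[8, 8, 9, 12, 12] (size 5, max 12) hi=[15, 27, 36, 43, 46] (size 5, min 15) -> median=13.5

Answer: 13.5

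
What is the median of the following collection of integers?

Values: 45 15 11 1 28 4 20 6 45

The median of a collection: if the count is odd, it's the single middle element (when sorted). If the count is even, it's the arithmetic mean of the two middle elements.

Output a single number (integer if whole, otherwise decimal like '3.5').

Step 1: insert 45 -> lo=[45] (size 1, max 45) hi=[] (size 0) -> median=45
Step 2: insert 15 -> lo=[15] (size 1, max 15) hi=[45] (size 1, min 45) -> median=30
Step 3: insert 11 -> lo=[11, 15] (size 2, max 15) hi=[45] (size 1, min 45) -> median=15
Step 4: insert 1 -> lo=[1, 11] (size 2, max 11) hi=[15, 45] (size 2, min 15) -> median=13
Step 5: insert 28 -> lo=[1, 11, 15] (size 3, max 15) hi=[28, 45] (size 2, min 28) -> median=15
Step 6: insert 4 -> lo=[1, 4, 11] (size 3, max 11) hi=[15, 28, 45] (size 3, min 15) -> median=13
Step 7: insert 20 -> lo=[1, 4, 11, 15] (size 4, max 15) hi=[20, 28, 45] (size 3, min 20) -> median=15
Step 8: insert 6 -> lo=[1, 4, 6, 11] (size 4, max 11) hi=[15, 20, 28, 45] (size 4, min 15) -> median=13
Step 9: insert 45 -> lo=[1, 4, 6, 11, 15] (size 5, max 15) hi=[20, 28, 45, 45] (size 4, min 20) -> median=15

Answer: 15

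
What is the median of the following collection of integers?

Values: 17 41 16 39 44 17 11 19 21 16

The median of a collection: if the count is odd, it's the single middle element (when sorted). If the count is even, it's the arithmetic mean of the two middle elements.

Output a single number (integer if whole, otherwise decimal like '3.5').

Answer: 18

Derivation:
Step 1: insert 17 -> lo=[17] (size 1, max 17) hi=[] (size 0) -> median=17
Step 2: insert 41 -> lo=[17] (size 1, max 17) hi=[41] (size 1, min 41) -> median=29
Step 3: insert 16 -> lo=[16, 17] (size 2, max 17) hi=[41] (size 1, min 41) -> median=17
Step 4: insert 39 -> lo=[16, 17] (size 2, max 17) hi=[39, 41] (size 2, min 39) -> median=28
Step 5: insert 44 -> lo=[16, 17, 39] (size 3, max 39) hi=[41, 44] (size 2, min 41) -> median=39
Step 6: insert 17 -> lo=[16, 17, 17] (size 3, max 17) hi=[39, 41, 44] (size 3, min 39) -> median=28
Step 7: insert 11 -> lo=[11, 16, 17, 17] (size 4, max 17) hi=[39, 41, 44] (size 3, min 39) -> median=17
Step 8: insert 19 -> lo=[11, 16, 17, 17] (size 4, max 17) hi=[19, 39, 41, 44] (size 4, min 19) -> median=18
Step 9: insert 21 -> lo=[11, 16, 17, 17, 19] (size 5, max 19) hi=[21, 39, 41, 44] (size 4, min 21) -> median=19
Step 10: insert 16 -> lo=[11, 16, 16, 17, 17] (size 5, max 17) hi=[19, 21, 39, 41, 44] (size 5, min 19) -> median=18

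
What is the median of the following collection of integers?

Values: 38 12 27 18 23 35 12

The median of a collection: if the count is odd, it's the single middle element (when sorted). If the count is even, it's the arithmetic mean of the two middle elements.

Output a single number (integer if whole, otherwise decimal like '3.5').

Step 1: insert 38 -> lo=[38] (size 1, max 38) hi=[] (size 0) -> median=38
Step 2: insert 12 -> lo=[12] (size 1, max 12) hi=[38] (size 1, min 38) -> median=25
Step 3: insert 27 -> lo=[12, 27] (size 2, max 27) hi=[38] (size 1, min 38) -> median=27
Step 4: insert 18 -> lo=[12, 18] (size 2, max 18) hi=[27, 38] (size 2, min 27) -> median=22.5
Step 5: insert 23 -> lo=[12, 18, 23] (size 3, max 23) hi=[27, 38] (size 2, min 27) -> median=23
Step 6: insert 35 -> lo=[12, 18, 23] (size 3, max 23) hi=[27, 35, 38] (size 3, min 27) -> median=25
Step 7: insert 12 -> lo=[12, 12, 18, 23] (size 4, max 23) hi=[27, 35, 38] (size 3, min 27) -> median=23

Answer: 23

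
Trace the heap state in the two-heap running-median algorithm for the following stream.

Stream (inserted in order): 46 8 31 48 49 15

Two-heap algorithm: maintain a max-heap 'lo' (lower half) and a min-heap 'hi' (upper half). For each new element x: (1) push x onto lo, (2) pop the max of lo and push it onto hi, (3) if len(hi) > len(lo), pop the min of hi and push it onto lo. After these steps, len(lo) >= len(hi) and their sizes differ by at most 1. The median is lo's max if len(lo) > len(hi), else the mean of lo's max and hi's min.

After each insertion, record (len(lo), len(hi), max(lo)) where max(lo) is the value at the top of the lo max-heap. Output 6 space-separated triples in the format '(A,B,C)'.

Answer: (1,0,46) (1,1,8) (2,1,31) (2,2,31) (3,2,46) (3,3,31)

Derivation:
Step 1: insert 46 -> lo=[46] hi=[] -> (len(lo)=1, len(hi)=0, max(lo)=46)
Step 2: insert 8 -> lo=[8] hi=[46] -> (len(lo)=1, len(hi)=1, max(lo)=8)
Step 3: insert 31 -> lo=[8, 31] hi=[46] -> (len(lo)=2, len(hi)=1, max(lo)=31)
Step 4: insert 48 -> lo=[8, 31] hi=[46, 48] -> (len(lo)=2, len(hi)=2, max(lo)=31)
Step 5: insert 49 -> lo=[8, 31, 46] hi=[48, 49] -> (len(lo)=3, len(hi)=2, max(lo)=46)
Step 6: insert 15 -> lo=[8, 15, 31] hi=[46, 48, 49] -> (len(lo)=3, len(hi)=3, max(lo)=31)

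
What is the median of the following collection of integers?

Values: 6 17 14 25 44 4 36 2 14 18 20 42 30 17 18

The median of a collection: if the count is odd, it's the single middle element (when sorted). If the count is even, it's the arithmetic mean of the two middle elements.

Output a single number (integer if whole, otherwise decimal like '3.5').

Answer: 18

Derivation:
Step 1: insert 6 -> lo=[6] (size 1, max 6) hi=[] (size 0) -> median=6
Step 2: insert 17 -> lo=[6] (size 1, max 6) hi=[17] (size 1, min 17) -> median=11.5
Step 3: insert 14 -> lo=[6, 14] (size 2, max 14) hi=[17] (size 1, min 17) -> median=14
Step 4: insert 25 -> lo=[6, 14] (size 2, max 14) hi=[17, 25] (size 2, min 17) -> median=15.5
Step 5: insert 44 -> lo=[6, 14, 17] (size 3, max 17) hi=[25, 44] (size 2, min 25) -> median=17
Step 6: insert 4 -> lo=[4, 6, 14] (size 3, max 14) hi=[17, 25, 44] (size 3, min 17) -> median=15.5
Step 7: insert 36 -> lo=[4, 6, 14, 17] (size 4, max 17) hi=[25, 36, 44] (size 3, min 25) -> median=17
Step 8: insert 2 -> lo=[2, 4, 6, 14] (size 4, max 14) hi=[17, 25, 36, 44] (size 4, min 17) -> median=15.5
Step 9: insert 14 -> lo=[2, 4, 6, 14, 14] (size 5, max 14) hi=[17, 25, 36, 44] (size 4, min 17) -> median=14
Step 10: insert 18 -> lo=[2, 4, 6, 14, 14] (size 5, max 14) hi=[17, 18, 25, 36, 44] (size 5, min 17) -> median=15.5
Step 11: insert 20 -> lo=[2, 4, 6, 14, 14, 17] (size 6, max 17) hi=[18, 20, 25, 36, 44] (size 5, min 18) -> median=17
Step 12: insert 42 -> lo=[2, 4, 6, 14, 14, 17] (size 6, max 17) hi=[18, 20, 25, 36, 42, 44] (size 6, min 18) -> median=17.5
Step 13: insert 30 -> lo=[2, 4, 6, 14, 14, 17, 18] (size 7, max 18) hi=[20, 25, 30, 36, 42, 44] (size 6, min 20) -> median=18
Step 14: insert 17 -> lo=[2, 4, 6, 14, 14, 17, 17] (size 7, max 17) hi=[18, 20, 25, 30, 36, 42, 44] (size 7, min 18) -> median=17.5
Step 15: insert 18 -> lo=[2, 4, 6, 14, 14, 17, 17, 18] (size 8, max 18) hi=[18, 20, 25, 30, 36, 42, 44] (size 7, min 18) -> median=18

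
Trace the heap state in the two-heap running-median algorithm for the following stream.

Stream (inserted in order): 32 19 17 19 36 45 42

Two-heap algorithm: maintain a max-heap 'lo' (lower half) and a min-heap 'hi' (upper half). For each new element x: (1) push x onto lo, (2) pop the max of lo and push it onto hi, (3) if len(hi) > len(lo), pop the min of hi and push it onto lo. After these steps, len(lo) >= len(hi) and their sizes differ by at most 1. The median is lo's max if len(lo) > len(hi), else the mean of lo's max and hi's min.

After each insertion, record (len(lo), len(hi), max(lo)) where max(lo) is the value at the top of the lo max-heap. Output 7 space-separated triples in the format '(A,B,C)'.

Answer: (1,0,32) (1,1,19) (2,1,19) (2,2,19) (3,2,19) (3,3,19) (4,3,32)

Derivation:
Step 1: insert 32 -> lo=[32] hi=[] -> (len(lo)=1, len(hi)=0, max(lo)=32)
Step 2: insert 19 -> lo=[19] hi=[32] -> (len(lo)=1, len(hi)=1, max(lo)=19)
Step 3: insert 17 -> lo=[17, 19] hi=[32] -> (len(lo)=2, len(hi)=1, max(lo)=19)
Step 4: insert 19 -> lo=[17, 19] hi=[19, 32] -> (len(lo)=2, len(hi)=2, max(lo)=19)
Step 5: insert 36 -> lo=[17, 19, 19] hi=[32, 36] -> (len(lo)=3, len(hi)=2, max(lo)=19)
Step 6: insert 45 -> lo=[17, 19, 19] hi=[32, 36, 45] -> (len(lo)=3, len(hi)=3, max(lo)=19)
Step 7: insert 42 -> lo=[17, 19, 19, 32] hi=[36, 42, 45] -> (len(lo)=4, len(hi)=3, max(lo)=32)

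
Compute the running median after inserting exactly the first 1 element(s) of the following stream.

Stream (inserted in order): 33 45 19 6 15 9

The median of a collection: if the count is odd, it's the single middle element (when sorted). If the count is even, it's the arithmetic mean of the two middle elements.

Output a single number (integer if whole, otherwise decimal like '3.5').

Step 1: insert 33 -> lo=[33] (size 1, max 33) hi=[] (size 0) -> median=33

Answer: 33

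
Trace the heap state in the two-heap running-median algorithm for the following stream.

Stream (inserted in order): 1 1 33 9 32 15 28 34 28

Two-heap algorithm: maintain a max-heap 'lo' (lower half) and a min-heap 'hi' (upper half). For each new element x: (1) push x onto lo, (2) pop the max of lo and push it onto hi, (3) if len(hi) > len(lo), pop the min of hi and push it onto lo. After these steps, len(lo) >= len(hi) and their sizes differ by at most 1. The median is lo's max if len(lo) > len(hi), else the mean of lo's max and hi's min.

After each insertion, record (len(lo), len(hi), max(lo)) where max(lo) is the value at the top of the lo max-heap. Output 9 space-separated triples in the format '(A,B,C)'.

Answer: (1,0,1) (1,1,1) (2,1,1) (2,2,1) (3,2,9) (3,3,9) (4,3,15) (4,4,15) (5,4,28)

Derivation:
Step 1: insert 1 -> lo=[1] hi=[] -> (len(lo)=1, len(hi)=0, max(lo)=1)
Step 2: insert 1 -> lo=[1] hi=[1] -> (len(lo)=1, len(hi)=1, max(lo)=1)
Step 3: insert 33 -> lo=[1, 1] hi=[33] -> (len(lo)=2, len(hi)=1, max(lo)=1)
Step 4: insert 9 -> lo=[1, 1] hi=[9, 33] -> (len(lo)=2, len(hi)=2, max(lo)=1)
Step 5: insert 32 -> lo=[1, 1, 9] hi=[32, 33] -> (len(lo)=3, len(hi)=2, max(lo)=9)
Step 6: insert 15 -> lo=[1, 1, 9] hi=[15, 32, 33] -> (len(lo)=3, len(hi)=3, max(lo)=9)
Step 7: insert 28 -> lo=[1, 1, 9, 15] hi=[28, 32, 33] -> (len(lo)=4, len(hi)=3, max(lo)=15)
Step 8: insert 34 -> lo=[1, 1, 9, 15] hi=[28, 32, 33, 34] -> (len(lo)=4, len(hi)=4, max(lo)=15)
Step 9: insert 28 -> lo=[1, 1, 9, 15, 28] hi=[28, 32, 33, 34] -> (len(lo)=5, len(hi)=4, max(lo)=28)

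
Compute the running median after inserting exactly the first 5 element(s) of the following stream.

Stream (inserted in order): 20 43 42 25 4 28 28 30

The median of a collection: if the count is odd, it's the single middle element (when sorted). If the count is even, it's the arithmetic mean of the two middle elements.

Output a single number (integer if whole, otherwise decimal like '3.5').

Step 1: insert 20 -> lo=[20] (size 1, max 20) hi=[] (size 0) -> median=20
Step 2: insert 43 -> lo=[20] (size 1, max 20) hi=[43] (size 1, min 43) -> median=31.5
Step 3: insert 42 -> lo=[20, 42] (size 2, max 42) hi=[43] (size 1, min 43) -> median=42
Step 4: insert 25 -> lo=[20, 25] (size 2, max 25) hi=[42, 43] (size 2, min 42) -> median=33.5
Step 5: insert 4 -> lo=[4, 20, 25] (size 3, max 25) hi=[42, 43] (size 2, min 42) -> median=25

Answer: 25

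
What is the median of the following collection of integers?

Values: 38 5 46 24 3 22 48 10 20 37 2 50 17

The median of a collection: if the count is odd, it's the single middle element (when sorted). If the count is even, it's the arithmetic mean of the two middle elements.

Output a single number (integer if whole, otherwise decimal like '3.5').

Answer: 22

Derivation:
Step 1: insert 38 -> lo=[38] (size 1, max 38) hi=[] (size 0) -> median=38
Step 2: insert 5 -> lo=[5] (size 1, max 5) hi=[38] (size 1, min 38) -> median=21.5
Step 3: insert 46 -> lo=[5, 38] (size 2, max 38) hi=[46] (size 1, min 46) -> median=38
Step 4: insert 24 -> lo=[5, 24] (size 2, max 24) hi=[38, 46] (size 2, min 38) -> median=31
Step 5: insert 3 -> lo=[3, 5, 24] (size 3, max 24) hi=[38, 46] (size 2, min 38) -> median=24
Step 6: insert 22 -> lo=[3, 5, 22] (size 3, max 22) hi=[24, 38, 46] (size 3, min 24) -> median=23
Step 7: insert 48 -> lo=[3, 5, 22, 24] (size 4, max 24) hi=[38, 46, 48] (size 3, min 38) -> median=24
Step 8: insert 10 -> lo=[3, 5, 10, 22] (size 4, max 22) hi=[24, 38, 46, 48] (size 4, min 24) -> median=23
Step 9: insert 20 -> lo=[3, 5, 10, 20, 22] (size 5, max 22) hi=[24, 38, 46, 48] (size 4, min 24) -> median=22
Step 10: insert 37 -> lo=[3, 5, 10, 20, 22] (size 5, max 22) hi=[24, 37, 38, 46, 48] (size 5, min 24) -> median=23
Step 11: insert 2 -> lo=[2, 3, 5, 10, 20, 22] (size 6, max 22) hi=[24, 37, 38, 46, 48] (size 5, min 24) -> median=22
Step 12: insert 50 -> lo=[2, 3, 5, 10, 20, 22] (size 6, max 22) hi=[24, 37, 38, 46, 48, 50] (size 6, min 24) -> median=23
Step 13: insert 17 -> lo=[2, 3, 5, 10, 17, 20, 22] (size 7, max 22) hi=[24, 37, 38, 46, 48, 50] (size 6, min 24) -> median=22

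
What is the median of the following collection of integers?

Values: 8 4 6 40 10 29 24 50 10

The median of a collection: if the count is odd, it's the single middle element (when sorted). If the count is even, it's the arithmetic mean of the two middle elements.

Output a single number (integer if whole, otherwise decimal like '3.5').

Step 1: insert 8 -> lo=[8] (size 1, max 8) hi=[] (size 0) -> median=8
Step 2: insert 4 -> lo=[4] (size 1, max 4) hi=[8] (size 1, min 8) -> median=6
Step 3: insert 6 -> lo=[4, 6] (size 2, max 6) hi=[8] (size 1, min 8) -> median=6
Step 4: insert 40 -> lo=[4, 6] (size 2, max 6) hi=[8, 40] (size 2, min 8) -> median=7
Step 5: insert 10 -> lo=[4, 6, 8] (size 3, max 8) hi=[10, 40] (size 2, min 10) -> median=8
Step 6: insert 29 -> lo=[4, 6, 8] (size 3, max 8) hi=[10, 29, 40] (size 3, min 10) -> median=9
Step 7: insert 24 -> lo=[4, 6, 8, 10] (size 4, max 10) hi=[24, 29, 40] (size 3, min 24) -> median=10
Step 8: insert 50 -> lo=[4, 6, 8, 10] (size 4, max 10) hi=[24, 29, 40, 50] (size 4, min 24) -> median=17
Step 9: insert 10 -> lo=[4, 6, 8, 10, 10] (size 5, max 10) hi=[24, 29, 40, 50] (size 4, min 24) -> median=10

Answer: 10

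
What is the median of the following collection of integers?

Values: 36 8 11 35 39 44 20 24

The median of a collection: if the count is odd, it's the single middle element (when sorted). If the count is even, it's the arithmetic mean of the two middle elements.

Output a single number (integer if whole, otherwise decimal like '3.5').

Step 1: insert 36 -> lo=[36] (size 1, max 36) hi=[] (size 0) -> median=36
Step 2: insert 8 -> lo=[8] (size 1, max 8) hi=[36] (size 1, min 36) -> median=22
Step 3: insert 11 -> lo=[8, 11] (size 2, max 11) hi=[36] (size 1, min 36) -> median=11
Step 4: insert 35 -> lo=[8, 11] (size 2, max 11) hi=[35, 36] (size 2, min 35) -> median=23
Step 5: insert 39 -> lo=[8, 11, 35] (size 3, max 35) hi=[36, 39] (size 2, min 36) -> median=35
Step 6: insert 44 -> lo=[8, 11, 35] (size 3, max 35) hi=[36, 39, 44] (size 3, min 36) -> median=35.5
Step 7: insert 20 -> lo=[8, 11, 20, 35] (size 4, max 35) hi=[36, 39, 44] (size 3, min 36) -> median=35
Step 8: insert 24 -> lo=[8, 11, 20, 24] (size 4, max 24) hi=[35, 36, 39, 44] (size 4, min 35) -> median=29.5

Answer: 29.5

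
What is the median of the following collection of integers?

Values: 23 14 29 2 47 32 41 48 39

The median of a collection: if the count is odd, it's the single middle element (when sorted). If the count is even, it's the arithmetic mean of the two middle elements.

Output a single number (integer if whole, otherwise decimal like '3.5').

Answer: 32

Derivation:
Step 1: insert 23 -> lo=[23] (size 1, max 23) hi=[] (size 0) -> median=23
Step 2: insert 14 -> lo=[14] (size 1, max 14) hi=[23] (size 1, min 23) -> median=18.5
Step 3: insert 29 -> lo=[14, 23] (size 2, max 23) hi=[29] (size 1, min 29) -> median=23
Step 4: insert 2 -> lo=[2, 14] (size 2, max 14) hi=[23, 29] (size 2, min 23) -> median=18.5
Step 5: insert 47 -> lo=[2, 14, 23] (size 3, max 23) hi=[29, 47] (size 2, min 29) -> median=23
Step 6: insert 32 -> lo=[2, 14, 23] (size 3, max 23) hi=[29, 32, 47] (size 3, min 29) -> median=26
Step 7: insert 41 -> lo=[2, 14, 23, 29] (size 4, max 29) hi=[32, 41, 47] (size 3, min 32) -> median=29
Step 8: insert 48 -> lo=[2, 14, 23, 29] (size 4, max 29) hi=[32, 41, 47, 48] (size 4, min 32) -> median=30.5
Step 9: insert 39 -> lo=[2, 14, 23, 29, 32] (size 5, max 32) hi=[39, 41, 47, 48] (size 4, min 39) -> median=32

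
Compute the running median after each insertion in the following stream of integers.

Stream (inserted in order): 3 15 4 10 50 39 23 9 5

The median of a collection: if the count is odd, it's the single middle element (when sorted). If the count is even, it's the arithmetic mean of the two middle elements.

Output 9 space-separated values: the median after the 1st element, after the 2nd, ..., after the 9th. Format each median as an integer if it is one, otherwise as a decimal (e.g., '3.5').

Answer: 3 9 4 7 10 12.5 15 12.5 10

Derivation:
Step 1: insert 3 -> lo=[3] (size 1, max 3) hi=[] (size 0) -> median=3
Step 2: insert 15 -> lo=[3] (size 1, max 3) hi=[15] (size 1, min 15) -> median=9
Step 3: insert 4 -> lo=[3, 4] (size 2, max 4) hi=[15] (size 1, min 15) -> median=4
Step 4: insert 10 -> lo=[3, 4] (size 2, max 4) hi=[10, 15] (size 2, min 10) -> median=7
Step 5: insert 50 -> lo=[3, 4, 10] (size 3, max 10) hi=[15, 50] (size 2, min 15) -> median=10
Step 6: insert 39 -> lo=[3, 4, 10] (size 3, max 10) hi=[15, 39, 50] (size 3, min 15) -> median=12.5
Step 7: insert 23 -> lo=[3, 4, 10, 15] (size 4, max 15) hi=[23, 39, 50] (size 3, min 23) -> median=15
Step 8: insert 9 -> lo=[3, 4, 9, 10] (size 4, max 10) hi=[15, 23, 39, 50] (size 4, min 15) -> median=12.5
Step 9: insert 5 -> lo=[3, 4, 5, 9, 10] (size 5, max 10) hi=[15, 23, 39, 50] (size 4, min 15) -> median=10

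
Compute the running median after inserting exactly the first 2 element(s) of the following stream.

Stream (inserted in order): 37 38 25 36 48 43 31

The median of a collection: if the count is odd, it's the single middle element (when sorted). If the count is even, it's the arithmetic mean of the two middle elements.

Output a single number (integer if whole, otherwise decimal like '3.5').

Step 1: insert 37 -> lo=[37] (size 1, max 37) hi=[] (size 0) -> median=37
Step 2: insert 38 -> lo=[37] (size 1, max 37) hi=[38] (size 1, min 38) -> median=37.5

Answer: 37.5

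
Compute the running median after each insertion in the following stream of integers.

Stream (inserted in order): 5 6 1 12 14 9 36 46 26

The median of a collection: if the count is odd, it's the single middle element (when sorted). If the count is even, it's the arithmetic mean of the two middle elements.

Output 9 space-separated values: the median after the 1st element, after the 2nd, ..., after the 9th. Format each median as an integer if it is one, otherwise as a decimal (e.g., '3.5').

Answer: 5 5.5 5 5.5 6 7.5 9 10.5 12

Derivation:
Step 1: insert 5 -> lo=[5] (size 1, max 5) hi=[] (size 0) -> median=5
Step 2: insert 6 -> lo=[5] (size 1, max 5) hi=[6] (size 1, min 6) -> median=5.5
Step 3: insert 1 -> lo=[1, 5] (size 2, max 5) hi=[6] (size 1, min 6) -> median=5
Step 4: insert 12 -> lo=[1, 5] (size 2, max 5) hi=[6, 12] (size 2, min 6) -> median=5.5
Step 5: insert 14 -> lo=[1, 5, 6] (size 3, max 6) hi=[12, 14] (size 2, min 12) -> median=6
Step 6: insert 9 -> lo=[1, 5, 6] (size 3, max 6) hi=[9, 12, 14] (size 3, min 9) -> median=7.5
Step 7: insert 36 -> lo=[1, 5, 6, 9] (size 4, max 9) hi=[12, 14, 36] (size 3, min 12) -> median=9
Step 8: insert 46 -> lo=[1, 5, 6, 9] (size 4, max 9) hi=[12, 14, 36, 46] (size 4, min 12) -> median=10.5
Step 9: insert 26 -> lo=[1, 5, 6, 9, 12] (size 5, max 12) hi=[14, 26, 36, 46] (size 4, min 14) -> median=12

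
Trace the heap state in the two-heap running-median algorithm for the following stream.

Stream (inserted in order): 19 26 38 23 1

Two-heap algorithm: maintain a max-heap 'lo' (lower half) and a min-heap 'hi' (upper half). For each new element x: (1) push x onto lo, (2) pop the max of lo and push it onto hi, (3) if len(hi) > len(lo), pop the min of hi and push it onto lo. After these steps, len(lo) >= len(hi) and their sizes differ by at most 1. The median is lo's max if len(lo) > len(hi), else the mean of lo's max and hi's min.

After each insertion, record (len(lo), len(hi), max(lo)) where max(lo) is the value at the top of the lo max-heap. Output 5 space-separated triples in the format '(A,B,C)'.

Answer: (1,0,19) (1,1,19) (2,1,26) (2,2,23) (3,2,23)

Derivation:
Step 1: insert 19 -> lo=[19] hi=[] -> (len(lo)=1, len(hi)=0, max(lo)=19)
Step 2: insert 26 -> lo=[19] hi=[26] -> (len(lo)=1, len(hi)=1, max(lo)=19)
Step 3: insert 38 -> lo=[19, 26] hi=[38] -> (len(lo)=2, len(hi)=1, max(lo)=26)
Step 4: insert 23 -> lo=[19, 23] hi=[26, 38] -> (len(lo)=2, len(hi)=2, max(lo)=23)
Step 5: insert 1 -> lo=[1, 19, 23] hi=[26, 38] -> (len(lo)=3, len(hi)=2, max(lo)=23)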